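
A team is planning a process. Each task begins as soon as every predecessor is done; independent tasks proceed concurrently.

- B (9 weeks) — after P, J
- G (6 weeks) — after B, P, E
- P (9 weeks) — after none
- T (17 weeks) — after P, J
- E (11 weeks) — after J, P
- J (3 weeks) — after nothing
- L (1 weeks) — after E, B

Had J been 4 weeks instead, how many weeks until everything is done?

Actual critical path: P→T = 9+17 = 26 ⇒ 26 weeks.
J is off the critical path — its longest chain is 20 weeks, giving 6 of slack.
That remains the longest chain; total 26 weeks.

26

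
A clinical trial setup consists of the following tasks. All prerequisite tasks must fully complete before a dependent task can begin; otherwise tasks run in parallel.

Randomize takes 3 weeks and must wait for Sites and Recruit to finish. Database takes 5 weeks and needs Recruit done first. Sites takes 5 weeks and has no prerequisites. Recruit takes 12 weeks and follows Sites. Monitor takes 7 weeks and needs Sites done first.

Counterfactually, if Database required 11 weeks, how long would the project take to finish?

Actual critical path: Sites→Recruit→Database = 5+12+5 = 22 ⇒ 22 weeks.
Database lies on that path, so at 11 weeks the path becomes 28 weeks.
The critical path is still Sites→Recruit→Database; finish is now 28 weeks.

28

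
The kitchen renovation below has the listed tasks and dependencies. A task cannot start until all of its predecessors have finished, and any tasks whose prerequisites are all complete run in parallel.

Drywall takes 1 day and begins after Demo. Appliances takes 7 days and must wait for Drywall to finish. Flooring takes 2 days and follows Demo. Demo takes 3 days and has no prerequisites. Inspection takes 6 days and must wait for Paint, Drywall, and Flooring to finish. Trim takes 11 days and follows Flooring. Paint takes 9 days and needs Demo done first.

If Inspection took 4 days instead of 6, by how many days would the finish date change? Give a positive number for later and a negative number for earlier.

Baseline: Demo→Paint→Inspection = 3+9+6 = 18 → 18 days.
Since Inspection is critical, the -2 change carries straight to that chain (now 16 days).
New critical path: Demo→Flooring→Trim = 3+2+11 = 16 ⇒ 16 days.
Change in finish: 16 − 18 = -2 days.

-2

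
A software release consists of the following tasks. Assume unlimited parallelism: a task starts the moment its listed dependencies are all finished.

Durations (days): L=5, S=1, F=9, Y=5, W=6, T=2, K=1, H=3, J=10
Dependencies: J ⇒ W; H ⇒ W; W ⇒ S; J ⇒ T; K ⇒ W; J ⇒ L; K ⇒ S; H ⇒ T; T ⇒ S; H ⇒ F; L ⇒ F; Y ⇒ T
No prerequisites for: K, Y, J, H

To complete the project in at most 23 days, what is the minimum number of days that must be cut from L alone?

1

Current finish: 24 days; target: 23.
L is on every critical path, so each day cut from L cuts the finish by one (this holds down to a finish of 20).
Need 24 − 23 = 1 day off L → L becomes 4 days, finish becomes 23.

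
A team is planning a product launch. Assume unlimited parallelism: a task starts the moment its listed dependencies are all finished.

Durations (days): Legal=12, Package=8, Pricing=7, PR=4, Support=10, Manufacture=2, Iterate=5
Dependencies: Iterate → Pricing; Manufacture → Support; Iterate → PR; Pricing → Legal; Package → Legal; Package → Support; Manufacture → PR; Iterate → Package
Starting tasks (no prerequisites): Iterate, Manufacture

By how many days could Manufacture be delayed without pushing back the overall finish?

The longest chain is Iterate→Package→Legal = 5+8+12 = 25; overall finish 25 days.
Manufacture finishes as early as 2 and must finish by 15.
So Manufacture can slip 15 − 2 = 13 days.

13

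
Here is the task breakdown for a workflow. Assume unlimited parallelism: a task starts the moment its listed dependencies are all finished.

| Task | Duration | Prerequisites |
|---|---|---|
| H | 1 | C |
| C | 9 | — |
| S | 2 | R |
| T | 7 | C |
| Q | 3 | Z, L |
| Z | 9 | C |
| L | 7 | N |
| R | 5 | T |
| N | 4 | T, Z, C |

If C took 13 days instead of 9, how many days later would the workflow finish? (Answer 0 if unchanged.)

Actual critical path: C→Z→N→L→Q = 9+9+4+7+3 = 32 ⇒ 32 days.
C is on the critical path; changing it to 13 makes that path 36 days.
No other chain overtakes it, so the finish is 36 days.
Change in finish: 36 − 32 = +4 days.

4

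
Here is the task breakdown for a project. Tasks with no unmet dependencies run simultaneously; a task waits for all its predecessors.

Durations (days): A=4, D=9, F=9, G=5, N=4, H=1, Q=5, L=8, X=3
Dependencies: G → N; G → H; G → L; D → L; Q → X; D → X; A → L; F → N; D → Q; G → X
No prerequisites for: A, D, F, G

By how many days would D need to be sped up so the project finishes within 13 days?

Current finish: 17 days; target: 13.
D is on every critical path, so each day cut from D cuts the finish by one (this holds down to a finish of 13).
Need 17 − 13 = 4 days off D → D becomes 5 days, finish becomes 13.

4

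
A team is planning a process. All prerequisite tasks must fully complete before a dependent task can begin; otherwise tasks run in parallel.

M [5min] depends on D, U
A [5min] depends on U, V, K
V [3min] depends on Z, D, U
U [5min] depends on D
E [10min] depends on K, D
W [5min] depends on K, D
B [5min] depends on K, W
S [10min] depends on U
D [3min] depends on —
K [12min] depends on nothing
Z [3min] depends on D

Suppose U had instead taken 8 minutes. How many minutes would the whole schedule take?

Actual critical path: K→E = 12+10 = 22 ⇒ 22 minutes.
U is off the critical path — its longest chain is 18 minutes, giving 4 of slack.
The critical path is still K→E; finish is now 22 minutes.

22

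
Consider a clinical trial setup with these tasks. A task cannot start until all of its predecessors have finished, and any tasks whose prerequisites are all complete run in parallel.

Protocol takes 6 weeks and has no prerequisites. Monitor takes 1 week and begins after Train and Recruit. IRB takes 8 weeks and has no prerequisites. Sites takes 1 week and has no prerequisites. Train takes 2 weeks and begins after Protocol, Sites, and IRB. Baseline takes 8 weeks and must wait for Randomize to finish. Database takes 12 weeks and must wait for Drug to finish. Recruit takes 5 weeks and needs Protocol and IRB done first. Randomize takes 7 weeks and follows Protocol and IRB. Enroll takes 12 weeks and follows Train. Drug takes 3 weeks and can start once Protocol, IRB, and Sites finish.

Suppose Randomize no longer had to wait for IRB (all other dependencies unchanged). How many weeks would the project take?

23

With the dependency in place, IRB→Randomize→Baseline = 8+7+8 = 23 sets the finish at 23 weeks.
Without IRB→Randomize, Randomize's earliest start moves from 8 to 6.
The longest chain is now IRB→Drug→Database = 8+3+12 = 23, so the project takes 23 weeks.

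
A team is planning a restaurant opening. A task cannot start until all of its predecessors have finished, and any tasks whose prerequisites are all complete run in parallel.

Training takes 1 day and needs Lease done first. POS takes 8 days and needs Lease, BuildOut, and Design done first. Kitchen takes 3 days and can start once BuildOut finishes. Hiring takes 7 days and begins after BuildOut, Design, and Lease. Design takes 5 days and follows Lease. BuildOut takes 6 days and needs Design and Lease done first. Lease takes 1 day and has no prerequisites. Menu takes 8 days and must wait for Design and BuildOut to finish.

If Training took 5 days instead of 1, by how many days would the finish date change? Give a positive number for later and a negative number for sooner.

Critical path before the change: Lease→Design→BuildOut→Menu = 1+5+6+8 = 20 giving 20 days.
Training has 18 days of float (longest path through it is 2).
No other chain overtakes it, so the finish is 20 days.
Change in finish: 20 − 20 = +0 days.

0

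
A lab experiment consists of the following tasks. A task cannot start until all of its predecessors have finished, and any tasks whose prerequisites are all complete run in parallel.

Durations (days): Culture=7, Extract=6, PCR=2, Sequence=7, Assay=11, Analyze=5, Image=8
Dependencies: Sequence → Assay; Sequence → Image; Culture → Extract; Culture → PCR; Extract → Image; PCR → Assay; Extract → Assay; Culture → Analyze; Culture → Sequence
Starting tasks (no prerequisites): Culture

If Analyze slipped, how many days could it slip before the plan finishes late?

Culture→Sequence→Assay = 7+7+11 = 25 sets the makespan at 25 days.
Longest path through Analyze: 12 days (earliest finish 12, latest finish 25).
So Analyze can slip 25 − 12 = 13 days.

13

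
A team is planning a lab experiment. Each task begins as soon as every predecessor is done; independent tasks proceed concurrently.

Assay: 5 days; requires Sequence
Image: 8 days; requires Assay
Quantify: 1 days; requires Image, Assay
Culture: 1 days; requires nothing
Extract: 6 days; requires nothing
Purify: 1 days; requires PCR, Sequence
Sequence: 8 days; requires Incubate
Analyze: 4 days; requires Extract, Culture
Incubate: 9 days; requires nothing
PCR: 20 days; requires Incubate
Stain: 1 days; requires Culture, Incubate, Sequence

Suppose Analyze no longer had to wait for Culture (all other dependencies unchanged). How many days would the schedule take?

Original critical path: Incubate→Sequence→Assay→Image→Quantify = 9+8+5+8+1 = 31 ⇒ 31 days.
Dropping Culture→Analyze doesn't change Analyze's earliest start (6); another predecessor still binds.
After: Incubate→Sequence→Assay→Image→Quantify = 9+8+5+8+1 = 31 → 31 days.

31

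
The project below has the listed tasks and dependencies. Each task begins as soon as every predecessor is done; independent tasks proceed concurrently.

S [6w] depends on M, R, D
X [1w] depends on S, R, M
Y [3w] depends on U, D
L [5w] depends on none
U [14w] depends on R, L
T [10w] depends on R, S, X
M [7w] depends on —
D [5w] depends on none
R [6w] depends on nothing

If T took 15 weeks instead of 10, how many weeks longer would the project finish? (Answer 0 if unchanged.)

5

Baseline: M→S→X→T = 7+6+1+10 = 24 → 24 weeks.
T lies on that path, so at 15 weeks the path becomes 29 weeks.
The critical path is still M→S→X→T; finish is now 29 weeks.
Change in finish: 29 − 24 = +5 weeks.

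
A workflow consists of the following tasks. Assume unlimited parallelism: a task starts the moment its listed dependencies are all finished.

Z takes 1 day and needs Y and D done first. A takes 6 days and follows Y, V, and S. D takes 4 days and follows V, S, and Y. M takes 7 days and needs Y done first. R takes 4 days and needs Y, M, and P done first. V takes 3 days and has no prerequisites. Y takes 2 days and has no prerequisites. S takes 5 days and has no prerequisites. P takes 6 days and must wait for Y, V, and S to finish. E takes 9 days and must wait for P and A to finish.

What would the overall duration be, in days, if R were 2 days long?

20

The binding path is S→A→E = 5+6+9 = 20; finish at 20 days.
R has 5 days of float (longest path through it is 15).
No other chain overtakes it, so the finish is 20 days.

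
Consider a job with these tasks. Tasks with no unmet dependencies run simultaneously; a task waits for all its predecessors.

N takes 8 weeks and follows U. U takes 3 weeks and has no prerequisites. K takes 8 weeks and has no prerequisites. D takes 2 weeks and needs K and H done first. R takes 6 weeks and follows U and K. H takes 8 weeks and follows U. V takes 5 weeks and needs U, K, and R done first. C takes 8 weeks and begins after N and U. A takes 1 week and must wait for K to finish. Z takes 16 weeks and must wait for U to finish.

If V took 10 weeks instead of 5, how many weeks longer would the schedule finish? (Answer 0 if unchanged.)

5

Baseline: K→R→V = 8+6+5 = 19 → 19 weeks.
V lies on that path, so at 10 weeks the path becomes 24 weeks.
No other chain overtakes it, so the finish is 24 weeks.
Change in finish: 24 − 19 = +5 weeks.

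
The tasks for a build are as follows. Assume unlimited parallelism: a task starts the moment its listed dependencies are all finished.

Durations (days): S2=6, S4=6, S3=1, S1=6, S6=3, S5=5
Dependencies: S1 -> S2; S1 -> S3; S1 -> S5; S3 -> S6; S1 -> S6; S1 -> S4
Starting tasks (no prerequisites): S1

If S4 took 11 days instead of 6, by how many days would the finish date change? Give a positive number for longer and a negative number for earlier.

5

As given, the longest chain is S1→S4 = 6+6 = 12, so the finish is 12 days.
S4 is on the critical path; changing it to 11 makes that path 17 days.
That remains the longest chain; total 17 days.
Change in finish: 17 − 12 = +5 days.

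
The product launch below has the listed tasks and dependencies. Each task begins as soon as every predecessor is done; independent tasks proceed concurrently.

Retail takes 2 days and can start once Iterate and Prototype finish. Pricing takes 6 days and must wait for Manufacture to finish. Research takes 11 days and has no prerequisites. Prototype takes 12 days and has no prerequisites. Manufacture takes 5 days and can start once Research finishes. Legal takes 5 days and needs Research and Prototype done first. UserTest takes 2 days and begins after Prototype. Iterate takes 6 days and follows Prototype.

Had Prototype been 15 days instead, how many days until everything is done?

23

Actual critical path: Research→Manufacture→Pricing = 11+5+6 = 22 ⇒ 22 days.
The longest path through Prototype is only 20 days, so Prototype has float 2.
The binding chain switches to Prototype→Iterate→Retail = 15+6+2 = 23; finish 23 days.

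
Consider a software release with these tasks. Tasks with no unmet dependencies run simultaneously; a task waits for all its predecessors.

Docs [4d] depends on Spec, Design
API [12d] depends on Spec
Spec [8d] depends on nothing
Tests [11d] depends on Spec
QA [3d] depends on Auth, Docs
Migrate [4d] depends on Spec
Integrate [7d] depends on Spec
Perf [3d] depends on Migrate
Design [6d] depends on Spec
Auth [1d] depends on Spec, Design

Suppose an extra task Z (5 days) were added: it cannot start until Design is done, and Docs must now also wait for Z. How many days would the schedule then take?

Originally the schedule takes 21 days.
With Z inserted, Docs now waits for max(Spec, Design, Z).
New critical path: Spec→Design→Z→Docs→QA = 8+6+5+4+3 = 26 ⇒ 26 days.

26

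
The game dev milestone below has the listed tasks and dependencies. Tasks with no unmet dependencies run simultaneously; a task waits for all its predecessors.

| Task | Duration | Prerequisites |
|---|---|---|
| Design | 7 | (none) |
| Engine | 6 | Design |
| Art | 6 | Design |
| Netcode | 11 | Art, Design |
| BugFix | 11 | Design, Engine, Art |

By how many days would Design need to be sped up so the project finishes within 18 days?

6

Current finish: 24 days; target: 18.
Design is on every critical path, so each day cut from Design cuts the finish by one (this holds down to a finish of 18).
Need 24 − 18 = 6 days off Design → Design becomes 1 day, finish becomes 18.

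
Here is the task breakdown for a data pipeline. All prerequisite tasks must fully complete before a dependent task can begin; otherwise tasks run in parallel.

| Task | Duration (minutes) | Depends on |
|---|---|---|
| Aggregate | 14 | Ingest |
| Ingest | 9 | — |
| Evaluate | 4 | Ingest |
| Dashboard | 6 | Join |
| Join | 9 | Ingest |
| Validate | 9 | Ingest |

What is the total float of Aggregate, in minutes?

1

Critical path: Ingest→Join→Dashboard = 9+9+6 = 24, so the finish is 24 minutes.
Aggregate finishes as early as 23 and must finish by 24.
Float = 24 − 23 = 1.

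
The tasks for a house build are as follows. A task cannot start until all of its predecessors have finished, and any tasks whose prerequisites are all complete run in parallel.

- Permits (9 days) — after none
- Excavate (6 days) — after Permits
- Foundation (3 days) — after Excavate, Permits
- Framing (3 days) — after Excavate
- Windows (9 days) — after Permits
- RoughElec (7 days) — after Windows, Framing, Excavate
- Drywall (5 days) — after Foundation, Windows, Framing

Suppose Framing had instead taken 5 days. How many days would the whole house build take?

The binding path is Permits→Excavate→Framing→RoughElec = 9+6+3+7 = 25; finish at 25 days.
Since Framing is critical, the +2 change carries straight to that chain (now 27 days).
That remains the longest chain; total 27 days.

27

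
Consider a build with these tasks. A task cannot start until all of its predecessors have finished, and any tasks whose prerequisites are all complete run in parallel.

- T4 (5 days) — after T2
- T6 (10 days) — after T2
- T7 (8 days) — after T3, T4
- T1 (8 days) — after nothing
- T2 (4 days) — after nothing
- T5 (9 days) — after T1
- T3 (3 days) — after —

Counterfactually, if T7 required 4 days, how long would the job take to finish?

17

As given, the longest chain is T2→T4→T7 = 4+5+8 = 17, so the finish is 17 days.
T7 is on the critical path; changing it to 4 makes that path 13 days.
Now T1→T5 = 8+9 = 17 is longest, so the finish becomes 17 days.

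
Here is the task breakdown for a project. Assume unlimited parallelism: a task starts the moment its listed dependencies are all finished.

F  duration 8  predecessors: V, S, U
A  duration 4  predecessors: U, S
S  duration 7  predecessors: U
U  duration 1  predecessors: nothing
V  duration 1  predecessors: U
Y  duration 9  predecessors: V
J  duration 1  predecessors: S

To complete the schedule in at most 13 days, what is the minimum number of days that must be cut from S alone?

Current finish: 16 days; target: 13.
S is on every critical path, so each day cut from S cuts the finish by one (this holds down to a finish of 11).
Need 16 − 13 = 3 days off S → S becomes 4 days, finish becomes 13.

3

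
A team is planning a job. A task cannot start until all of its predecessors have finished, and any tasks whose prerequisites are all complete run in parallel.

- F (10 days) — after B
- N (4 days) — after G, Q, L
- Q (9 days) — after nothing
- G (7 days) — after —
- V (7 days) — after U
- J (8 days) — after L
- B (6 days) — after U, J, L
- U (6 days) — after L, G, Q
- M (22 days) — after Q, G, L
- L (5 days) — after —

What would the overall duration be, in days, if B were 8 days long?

Critical path before the change: Q→U→B→F = 9+6+6+10 = 31 giving 31 days.
B is on the critical path; changing it to 8 makes that path 33 days.
The critical path is still Q→U→B→F; finish is now 33 days.

33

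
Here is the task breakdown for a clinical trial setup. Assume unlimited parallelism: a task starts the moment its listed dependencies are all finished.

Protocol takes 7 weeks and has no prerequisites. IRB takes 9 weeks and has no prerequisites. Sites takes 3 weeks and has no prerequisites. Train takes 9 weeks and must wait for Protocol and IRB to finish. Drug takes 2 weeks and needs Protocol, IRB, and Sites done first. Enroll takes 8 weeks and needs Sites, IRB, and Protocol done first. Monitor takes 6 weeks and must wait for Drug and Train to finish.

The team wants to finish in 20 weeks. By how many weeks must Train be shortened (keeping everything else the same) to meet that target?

Current finish: 24 weeks; target: 20.
Train is on every critical path, so each week cut from Train cuts the finish by one (this holds down to a finish of 17).
Need 24 − 20 = 4 weeks off Train → Train becomes 5 weeks, finish becomes 20.

4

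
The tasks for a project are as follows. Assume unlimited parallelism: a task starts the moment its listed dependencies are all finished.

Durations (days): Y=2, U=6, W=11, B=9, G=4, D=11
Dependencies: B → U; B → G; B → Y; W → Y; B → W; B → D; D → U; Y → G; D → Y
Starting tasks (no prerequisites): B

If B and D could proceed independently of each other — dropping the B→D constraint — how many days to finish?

With the dependency in place, B→W→Y→G = 9+11+2+4 = 26 sets the finish at 26 days.
Without B→D, D's earliest start moves from 9 to 0.
New critical path: B→W→Y→G = 9+11+2+4 = 26 ⇒ 26 days.

26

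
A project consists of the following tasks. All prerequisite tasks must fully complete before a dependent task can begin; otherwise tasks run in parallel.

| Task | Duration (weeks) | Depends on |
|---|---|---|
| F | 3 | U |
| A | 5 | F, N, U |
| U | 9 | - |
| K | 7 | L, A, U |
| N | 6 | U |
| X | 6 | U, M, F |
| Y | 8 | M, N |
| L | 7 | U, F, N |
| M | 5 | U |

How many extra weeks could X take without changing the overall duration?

9

The longest chain is U→N→L→K = 9+6+7+7 = 29; overall finish 29 weeks.
The longest chain containing X totals 20 weeks.
Slack of X = 23 − 14 = 9 weeks.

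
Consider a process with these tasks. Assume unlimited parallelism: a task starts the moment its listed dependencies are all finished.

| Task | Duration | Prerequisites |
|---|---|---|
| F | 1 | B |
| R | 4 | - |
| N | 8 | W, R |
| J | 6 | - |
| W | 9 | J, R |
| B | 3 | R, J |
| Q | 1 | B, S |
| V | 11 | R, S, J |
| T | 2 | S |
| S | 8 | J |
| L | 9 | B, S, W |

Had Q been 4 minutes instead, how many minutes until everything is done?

25

Baseline: J→S→V = 6+8+11 = 25 → 25 minutes.
The longest path through Q is only 15 minutes, so Q has float 10.
No other chain overtakes it, so the finish is 25 minutes.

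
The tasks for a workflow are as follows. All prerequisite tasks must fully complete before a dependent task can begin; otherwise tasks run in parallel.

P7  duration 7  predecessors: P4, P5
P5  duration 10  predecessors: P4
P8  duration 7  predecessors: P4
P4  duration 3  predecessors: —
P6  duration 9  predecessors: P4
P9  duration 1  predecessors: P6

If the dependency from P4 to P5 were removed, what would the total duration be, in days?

Before: longest chain P4→P5→P7 = 3+10+7 = 20, finish 20.
Without P4→P5, P5's earliest start moves from 3 to 0.
New critical path: P5→P7 = 10+7 = 17 ⇒ 17 days.

17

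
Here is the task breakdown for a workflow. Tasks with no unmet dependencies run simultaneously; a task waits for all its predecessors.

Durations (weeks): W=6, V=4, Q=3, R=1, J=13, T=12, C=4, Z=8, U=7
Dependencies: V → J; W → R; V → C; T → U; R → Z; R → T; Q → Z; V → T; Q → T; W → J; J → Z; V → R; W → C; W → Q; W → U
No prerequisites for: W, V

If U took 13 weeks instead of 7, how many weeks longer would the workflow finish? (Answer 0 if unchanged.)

6

Critical path before the change: W→Q→T→U = 6+3+12+7 = 28 giving 28 weeks.
U is on the critical path; changing it to 13 makes that path 34 weeks.
The critical path is still W→Q→T→U; finish is now 34 weeks.
Change in finish: 34 − 28 = +6 weeks.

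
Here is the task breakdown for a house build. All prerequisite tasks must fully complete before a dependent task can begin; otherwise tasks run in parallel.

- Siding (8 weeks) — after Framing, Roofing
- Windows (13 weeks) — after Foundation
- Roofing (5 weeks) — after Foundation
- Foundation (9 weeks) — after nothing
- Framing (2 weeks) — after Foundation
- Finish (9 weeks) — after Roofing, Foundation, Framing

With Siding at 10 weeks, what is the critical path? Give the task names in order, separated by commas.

Foundation, Roofing, Siding

The binding path is Foundation→Roofing→Finish = 9+5+9 = 23; finish at 23 weeks.
Siding is off the critical path — its longest chain is 22 weeks, giving 1 of slack.
Now Foundation→Roofing→Siding = 9+5+10 = 24 is longest, so the finish becomes 24 weeks.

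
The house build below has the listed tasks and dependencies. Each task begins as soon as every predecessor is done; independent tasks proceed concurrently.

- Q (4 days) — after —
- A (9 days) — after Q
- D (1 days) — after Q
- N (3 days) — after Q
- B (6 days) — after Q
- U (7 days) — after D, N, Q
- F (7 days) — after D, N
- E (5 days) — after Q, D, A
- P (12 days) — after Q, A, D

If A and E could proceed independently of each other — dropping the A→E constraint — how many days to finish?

25

Before: longest chain Q→A→P = 4+9+12 = 25, finish 25.
Without A→E, E's earliest start moves from 13 to 5.
After: Q→A→P = 4+9+12 = 25 → 25 days.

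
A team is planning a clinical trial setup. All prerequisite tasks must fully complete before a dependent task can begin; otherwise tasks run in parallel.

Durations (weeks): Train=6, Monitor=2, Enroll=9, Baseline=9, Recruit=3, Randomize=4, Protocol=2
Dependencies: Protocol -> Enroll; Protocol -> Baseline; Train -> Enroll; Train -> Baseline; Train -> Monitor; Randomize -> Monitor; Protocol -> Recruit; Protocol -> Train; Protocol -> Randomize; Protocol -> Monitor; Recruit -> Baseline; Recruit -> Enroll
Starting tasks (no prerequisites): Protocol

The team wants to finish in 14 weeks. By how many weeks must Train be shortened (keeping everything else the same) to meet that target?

Current finish: 17 weeks; target: 14.
Train is on every critical path, so each week cut from Train cuts the finish by one (this holds down to a finish of 14).
Need 17 − 14 = 3 weeks off Train → Train becomes 3 weeks, finish becomes 14.

3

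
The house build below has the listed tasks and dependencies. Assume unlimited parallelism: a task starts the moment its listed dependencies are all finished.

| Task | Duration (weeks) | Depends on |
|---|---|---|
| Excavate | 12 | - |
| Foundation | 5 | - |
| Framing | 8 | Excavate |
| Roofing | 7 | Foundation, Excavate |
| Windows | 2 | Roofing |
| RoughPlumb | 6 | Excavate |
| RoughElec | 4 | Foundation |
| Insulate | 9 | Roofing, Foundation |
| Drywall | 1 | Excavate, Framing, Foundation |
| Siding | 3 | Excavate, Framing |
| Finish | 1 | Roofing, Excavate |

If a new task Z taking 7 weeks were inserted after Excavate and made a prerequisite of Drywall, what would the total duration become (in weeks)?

Originally the job takes 28 weeks.
With Z inserted, Drywall now waits for max(Excavate, Framing, Foundation, Z).
New critical path: Excavate→Roofing→Insulate = 12+7+9 = 28 ⇒ 28 weeks.

28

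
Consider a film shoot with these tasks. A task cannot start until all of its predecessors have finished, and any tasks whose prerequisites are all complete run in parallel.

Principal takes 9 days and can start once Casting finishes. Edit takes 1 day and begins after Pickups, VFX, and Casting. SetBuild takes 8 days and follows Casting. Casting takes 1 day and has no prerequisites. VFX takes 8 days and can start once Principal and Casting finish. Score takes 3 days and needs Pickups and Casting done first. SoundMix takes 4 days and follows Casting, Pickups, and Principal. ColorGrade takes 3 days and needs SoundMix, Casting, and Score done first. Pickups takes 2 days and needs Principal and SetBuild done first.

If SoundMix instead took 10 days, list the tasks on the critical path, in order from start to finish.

As given, the longest chain is Casting→Principal→Pickups→SoundMix→ColorGrade = 1+9+2+4+3 = 19, so the finish is 19 days.
SoundMix lies on that path, so at 10 days the path becomes 25 days.
No other chain overtakes it, so the finish is 25 days.

Casting, Principal, Pickups, SoundMix, ColorGrade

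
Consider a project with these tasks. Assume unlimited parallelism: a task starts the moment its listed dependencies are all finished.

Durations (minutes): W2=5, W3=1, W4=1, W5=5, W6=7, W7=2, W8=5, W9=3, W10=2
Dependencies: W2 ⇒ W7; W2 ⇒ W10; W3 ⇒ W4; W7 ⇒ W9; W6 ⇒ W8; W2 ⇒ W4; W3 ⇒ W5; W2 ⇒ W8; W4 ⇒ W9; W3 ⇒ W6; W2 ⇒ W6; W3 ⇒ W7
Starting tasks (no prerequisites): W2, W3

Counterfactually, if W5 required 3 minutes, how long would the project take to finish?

17

As given, the longest chain is W2→W6→W8 = 5+7+5 = 17, so the finish is 17 minutes.
W5 has 11 minutes of float (longest path through it is 6).
That remains the longest chain; total 17 minutes.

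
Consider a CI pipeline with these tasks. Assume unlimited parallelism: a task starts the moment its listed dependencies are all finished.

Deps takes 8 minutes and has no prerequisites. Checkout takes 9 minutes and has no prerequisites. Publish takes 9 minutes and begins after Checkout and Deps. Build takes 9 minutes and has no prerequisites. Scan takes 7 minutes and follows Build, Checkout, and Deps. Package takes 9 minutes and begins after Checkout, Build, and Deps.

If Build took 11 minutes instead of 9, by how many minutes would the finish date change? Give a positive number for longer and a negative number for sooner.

Actual critical path: Build→Package = 9+9 = 18 ⇒ 18 minutes.
Build is on the critical path; changing it to 11 makes that path 20 minutes.
That remains the longest chain; total 20 minutes.
Change in finish: 20 − 18 = +2 minutes.

2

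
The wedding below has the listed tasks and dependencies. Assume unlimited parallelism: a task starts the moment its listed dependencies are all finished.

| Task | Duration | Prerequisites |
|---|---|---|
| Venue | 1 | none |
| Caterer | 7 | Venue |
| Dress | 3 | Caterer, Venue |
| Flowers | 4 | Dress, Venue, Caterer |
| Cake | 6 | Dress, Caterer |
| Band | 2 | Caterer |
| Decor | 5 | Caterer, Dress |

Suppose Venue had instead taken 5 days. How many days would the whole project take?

The binding path is Venue→Caterer→Dress→Cake = 1+7+3+6 = 17; finish at 17 days.
Venue lies on that path, so at 5 days the path becomes 21 days.
No other chain overtakes it, so the finish is 21 days.

21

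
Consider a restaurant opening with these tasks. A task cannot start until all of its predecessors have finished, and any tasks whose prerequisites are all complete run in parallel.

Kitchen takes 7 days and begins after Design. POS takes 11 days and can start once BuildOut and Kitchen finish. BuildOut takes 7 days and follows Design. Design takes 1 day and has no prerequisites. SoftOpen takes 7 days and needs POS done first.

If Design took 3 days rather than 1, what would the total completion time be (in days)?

The binding path is Design→BuildOut→POS→SoftOpen = 1+7+11+7 = 26; finish at 26 days.
Since Design is critical, the +2 change carries straight to that chain (now 28 days).
No other chain overtakes it, so the finish is 28 days.

28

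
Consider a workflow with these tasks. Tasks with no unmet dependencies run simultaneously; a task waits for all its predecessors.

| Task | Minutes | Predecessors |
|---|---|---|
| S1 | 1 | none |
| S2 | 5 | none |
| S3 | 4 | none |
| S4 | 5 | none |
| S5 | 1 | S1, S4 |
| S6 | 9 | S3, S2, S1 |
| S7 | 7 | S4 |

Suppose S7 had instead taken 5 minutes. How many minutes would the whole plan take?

Critical path before the change: S2→S6 = 5+9 = 14 giving 14 minutes.
S7 has 2 minutes of float (longest path through it is 12).
No other chain overtakes it, so the finish is 14 minutes.

14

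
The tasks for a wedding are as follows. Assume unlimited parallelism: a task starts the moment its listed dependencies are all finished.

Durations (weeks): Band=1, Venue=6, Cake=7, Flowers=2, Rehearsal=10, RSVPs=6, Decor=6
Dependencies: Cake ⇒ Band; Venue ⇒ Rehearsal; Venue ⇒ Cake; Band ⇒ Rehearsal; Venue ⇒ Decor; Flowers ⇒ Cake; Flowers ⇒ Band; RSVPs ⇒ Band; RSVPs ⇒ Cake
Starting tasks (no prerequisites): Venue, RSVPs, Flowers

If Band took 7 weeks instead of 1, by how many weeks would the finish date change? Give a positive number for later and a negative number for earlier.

Baseline: Venue→Cake→Band→Rehearsal = 6+7+1+10 = 24 → 24 weeks.
Band is on the critical path; changing it to 7 makes that path 30 weeks.
No other chain overtakes it, so the finish is 30 weeks.
Change in finish: 30 − 24 = +6 weeks.

6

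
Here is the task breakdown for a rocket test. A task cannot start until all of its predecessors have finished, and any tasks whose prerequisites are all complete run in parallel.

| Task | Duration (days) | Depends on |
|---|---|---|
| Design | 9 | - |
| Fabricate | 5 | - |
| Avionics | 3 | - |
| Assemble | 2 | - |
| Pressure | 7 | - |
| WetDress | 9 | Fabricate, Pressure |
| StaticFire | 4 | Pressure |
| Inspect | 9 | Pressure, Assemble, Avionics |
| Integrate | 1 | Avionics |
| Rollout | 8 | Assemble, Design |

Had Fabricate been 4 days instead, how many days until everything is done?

17

Actual critical path: Design→Rollout = 9+8 = 17 ⇒ 17 days.
The longest path through Fabricate is only 14 days, so Fabricate has float 3.
The critical path is still Design→Rollout; finish is now 17 days.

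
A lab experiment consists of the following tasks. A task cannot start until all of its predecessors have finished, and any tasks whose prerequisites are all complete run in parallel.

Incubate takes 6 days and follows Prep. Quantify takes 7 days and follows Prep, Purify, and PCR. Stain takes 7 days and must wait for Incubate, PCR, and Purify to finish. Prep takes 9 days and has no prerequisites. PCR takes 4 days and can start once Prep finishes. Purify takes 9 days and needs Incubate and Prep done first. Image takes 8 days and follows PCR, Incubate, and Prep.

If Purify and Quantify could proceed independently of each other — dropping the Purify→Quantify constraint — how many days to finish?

31

Before: longest chain Prep→Incubate→Purify→Stain = 9+6+9+7 = 31, finish 31.
Without Purify→Quantify, Quantify's earliest start moves from 24 to 13.
After: Prep→Incubate→Purify→Stain = 9+6+9+7 = 31 → 31 days.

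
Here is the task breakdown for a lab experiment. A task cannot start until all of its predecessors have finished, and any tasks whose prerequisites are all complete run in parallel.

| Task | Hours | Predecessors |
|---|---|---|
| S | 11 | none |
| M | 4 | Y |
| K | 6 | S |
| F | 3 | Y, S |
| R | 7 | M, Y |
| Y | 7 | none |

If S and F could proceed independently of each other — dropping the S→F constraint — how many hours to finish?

Original critical path: Y→M→R = 7+4+7 = 18 ⇒ 18 hours.
Without S→F, F's earliest start moves from 11 to 7.
New critical path: Y→M→R = 7+4+7 = 18 ⇒ 18 hours.

18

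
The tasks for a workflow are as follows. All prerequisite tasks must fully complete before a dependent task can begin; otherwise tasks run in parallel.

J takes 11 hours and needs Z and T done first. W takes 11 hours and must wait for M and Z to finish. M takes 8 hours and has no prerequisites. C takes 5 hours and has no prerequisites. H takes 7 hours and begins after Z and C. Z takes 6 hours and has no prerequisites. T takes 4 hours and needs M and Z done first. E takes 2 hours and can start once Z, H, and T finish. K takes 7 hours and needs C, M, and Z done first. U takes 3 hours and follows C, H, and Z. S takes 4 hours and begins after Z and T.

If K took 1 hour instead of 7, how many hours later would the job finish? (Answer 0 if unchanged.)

The binding path is M→T→J = 8+4+11 = 23; finish at 23 hours.
The longest path through K is only 15 hours, so K has float 8.
That remains the longest chain; total 23 hours.
Change in finish: 23 − 23 = +0 hours.

0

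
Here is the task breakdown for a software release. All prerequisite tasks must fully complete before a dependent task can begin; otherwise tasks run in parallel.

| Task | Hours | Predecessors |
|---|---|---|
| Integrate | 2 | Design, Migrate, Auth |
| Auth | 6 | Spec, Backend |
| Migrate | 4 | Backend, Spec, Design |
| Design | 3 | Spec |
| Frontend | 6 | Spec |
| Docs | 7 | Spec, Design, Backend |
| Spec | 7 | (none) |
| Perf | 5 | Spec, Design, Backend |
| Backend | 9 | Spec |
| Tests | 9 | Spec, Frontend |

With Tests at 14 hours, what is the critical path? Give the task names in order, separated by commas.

Baseline: Spec→Backend→Auth→Integrate = 7+9+6+2 = 24 → 24 hours.
The longest path through Tests is only 22 hours, so Tests has float 2.
Now Spec→Frontend→Tests = 7+6+14 = 27 is longest, so the finish becomes 27 hours.

Spec, Frontend, Tests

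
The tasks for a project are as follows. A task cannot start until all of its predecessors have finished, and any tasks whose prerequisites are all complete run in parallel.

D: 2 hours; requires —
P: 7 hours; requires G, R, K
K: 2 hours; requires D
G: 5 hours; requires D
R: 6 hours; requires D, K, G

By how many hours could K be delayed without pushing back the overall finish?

3

D→G→R→P = 2+5+6+7 = 20 sets the makespan at 20 hours.
Longest path through K: 17 hours (earliest finish 4, latest finish 7).
Float = 20 − 17 = 3.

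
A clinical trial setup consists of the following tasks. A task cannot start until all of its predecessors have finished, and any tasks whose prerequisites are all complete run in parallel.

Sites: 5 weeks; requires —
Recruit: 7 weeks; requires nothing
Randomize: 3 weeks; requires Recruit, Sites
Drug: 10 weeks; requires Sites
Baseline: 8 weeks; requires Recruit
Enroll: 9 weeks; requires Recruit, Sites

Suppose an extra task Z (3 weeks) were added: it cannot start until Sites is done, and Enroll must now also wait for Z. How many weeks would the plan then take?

Originally the plan takes 16 weeks.
With Z inserted, Enroll now waits for max(Recruit, Sites, Z).
New critical path: Sites→Z→Enroll = 5+3+9 = 17 ⇒ 17 weeks.

17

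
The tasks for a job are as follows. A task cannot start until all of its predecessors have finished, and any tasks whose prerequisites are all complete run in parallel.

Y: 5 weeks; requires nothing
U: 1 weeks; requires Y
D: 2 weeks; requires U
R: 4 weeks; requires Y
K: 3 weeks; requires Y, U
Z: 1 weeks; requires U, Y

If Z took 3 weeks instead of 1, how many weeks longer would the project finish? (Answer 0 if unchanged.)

Actual critical path: Y→U→K = 5+1+3 = 9 ⇒ 9 weeks.
Z is off the critical path — its longest chain is 7 weeks, giving 2 of slack.
The critical path is still Y→U→K; finish is now 9 weeks.
Change in finish: 9 − 9 = +0 weeks.

0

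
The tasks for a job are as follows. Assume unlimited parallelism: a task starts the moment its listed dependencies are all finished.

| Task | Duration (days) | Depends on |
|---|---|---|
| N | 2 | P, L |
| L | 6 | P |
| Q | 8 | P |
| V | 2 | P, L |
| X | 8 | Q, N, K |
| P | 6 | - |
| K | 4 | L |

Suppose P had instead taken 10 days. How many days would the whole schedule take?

28

Baseline: P→L→K→X = 6+6+4+8 = 24 → 24 days.
P lies on that path, so at 10 days the path becomes 28 days.
That remains the longest chain; total 28 days.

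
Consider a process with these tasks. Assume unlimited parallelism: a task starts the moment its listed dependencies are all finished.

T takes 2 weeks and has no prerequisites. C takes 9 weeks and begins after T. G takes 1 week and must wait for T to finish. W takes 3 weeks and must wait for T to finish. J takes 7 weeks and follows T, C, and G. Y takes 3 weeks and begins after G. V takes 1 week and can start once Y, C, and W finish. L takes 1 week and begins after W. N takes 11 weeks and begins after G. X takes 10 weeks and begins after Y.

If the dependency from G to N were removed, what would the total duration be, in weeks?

Before: longest chain T→C→J = 2+9+7 = 18, finish 18.
Without G→N, N's earliest start moves from 3 to 0.
New critical path: T→C→J = 2+9+7 = 18 ⇒ 18 weeks.

18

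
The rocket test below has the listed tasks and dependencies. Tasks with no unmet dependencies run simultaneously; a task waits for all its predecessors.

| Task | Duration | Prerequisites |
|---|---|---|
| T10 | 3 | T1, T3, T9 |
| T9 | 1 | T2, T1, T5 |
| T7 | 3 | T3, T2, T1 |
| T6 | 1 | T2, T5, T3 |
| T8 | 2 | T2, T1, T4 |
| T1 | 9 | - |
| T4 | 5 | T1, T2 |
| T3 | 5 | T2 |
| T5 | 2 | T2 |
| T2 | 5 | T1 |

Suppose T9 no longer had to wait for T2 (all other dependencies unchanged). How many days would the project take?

With the dependency in place, T1→T2→T3→T7 = 9+5+5+3 = 22 sets the finish at 22 days.
Dropping T2→T9 doesn't change T9's earliest start (16); another predecessor still binds.
After: T1→T2→T3→T7 = 9+5+5+3 = 22 → 22 days.

22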